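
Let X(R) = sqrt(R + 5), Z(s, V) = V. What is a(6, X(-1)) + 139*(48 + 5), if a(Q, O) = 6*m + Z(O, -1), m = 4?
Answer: 7390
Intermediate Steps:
X(R) = sqrt(5 + R)
a(Q, O) = 23 (a(Q, O) = 6*4 - 1 = 24 - 1 = 23)
a(6, X(-1)) + 139*(48 + 5) = 23 + 139*(48 + 5) = 23 + 139*53 = 23 + 7367 = 7390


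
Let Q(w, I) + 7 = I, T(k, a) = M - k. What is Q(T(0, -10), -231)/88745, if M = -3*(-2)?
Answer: -238/88745 ≈ -0.0026818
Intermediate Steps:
M = 6
T(k, a) = 6 - k
Q(w, I) = -7 + I
Q(T(0, -10), -231)/88745 = (-7 - 231)/88745 = -238*1/88745 = -238/88745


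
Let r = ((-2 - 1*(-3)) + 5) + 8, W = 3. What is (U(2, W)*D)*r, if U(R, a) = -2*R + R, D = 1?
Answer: -28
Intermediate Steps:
U(R, a) = -R
r = 14 (r = ((-2 + 3) + 5) + 8 = (1 + 5) + 8 = 6 + 8 = 14)
(U(2, W)*D)*r = (-1*2*1)*14 = -2*1*14 = -2*14 = -28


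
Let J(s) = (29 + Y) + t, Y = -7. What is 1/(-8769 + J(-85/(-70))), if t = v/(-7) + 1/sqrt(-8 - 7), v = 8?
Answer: -6429885/56249552584 + 49*I*sqrt(15)/56249552584 ≈ -0.00011431 + 3.3738e-9*I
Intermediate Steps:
t = -8/7 - I*sqrt(15)/15 (t = 8/(-7) + 1/sqrt(-8 - 7) = 8*(-1/7) + 1/sqrt(-15) = -8/7 + 1/(I*sqrt(15)) = -8/7 + 1*(-I*sqrt(15)/15) = -8/7 - I*sqrt(15)/15 ≈ -1.1429 - 0.2582*I)
J(s) = 146/7 - I*sqrt(15)/15 (J(s) = (29 - 7) + (-8/7 - I*sqrt(15)/15) = 22 + (-8/7 - I*sqrt(15)/15) = 146/7 - I*sqrt(15)/15)
1/(-8769 + J(-85/(-70))) = 1/(-8769 + (146/7 - I*sqrt(15)/15)) = 1/(-61237/7 - I*sqrt(15)/15)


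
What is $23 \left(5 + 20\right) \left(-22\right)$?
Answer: $-12650$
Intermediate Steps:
$23 \left(5 + 20\right) \left(-22\right) = 23 \cdot 25 \left(-22\right) = 575 \left(-22\right) = -12650$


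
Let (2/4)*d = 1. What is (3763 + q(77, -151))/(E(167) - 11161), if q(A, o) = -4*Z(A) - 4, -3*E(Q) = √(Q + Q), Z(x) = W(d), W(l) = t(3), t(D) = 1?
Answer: -75437199/224222191 + 2253*√334/224222191 ≈ -0.33626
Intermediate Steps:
d = 2 (d = 2*1 = 2)
W(l) = 1
Z(x) = 1
E(Q) = -√2*√Q/3 (E(Q) = -√(Q + Q)/3 = -√2*√Q/3)
q(A, o) = -8 (q(A, o) = -4*1 - 4 = -4 - 4 = -8)
(3763 + q(77, -151))/(E(167) - 11161) = (3763 - 8)/(-√2*√167/3 - 11161) = 3755/(-√334/3 - 11161) = 3755/(-11161 - √334/3)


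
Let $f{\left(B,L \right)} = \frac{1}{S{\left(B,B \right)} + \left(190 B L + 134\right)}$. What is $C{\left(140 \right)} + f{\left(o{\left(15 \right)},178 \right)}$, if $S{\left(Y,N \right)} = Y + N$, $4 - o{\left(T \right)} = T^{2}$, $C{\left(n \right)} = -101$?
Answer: $- \frac{754927329}{7474528} \approx -101.0$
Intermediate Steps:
$o{\left(T \right)} = 4 - T^{2}$
$S{\left(Y,N \right)} = N + Y$
$f{\left(B,L \right)} = \frac{1}{134 + 2 B + 190 B L}$ ($f{\left(B,L \right)} = \frac{1}{\left(B + B\right) + \left(190 B L + 134\right)} = \frac{1}{2 B + \left(190 B L + 134\right)} = \frac{1}{2 B + \left(134 + 190 B L\right)} = \frac{1}{134 + 2 B + 190 B L}$)
$C{\left(140 \right)} + f{\left(o{\left(15 \right)},178 \right)} = -101 + \frac{1}{2 \left(67 + \left(4 - 15^{2}\right) + 95 \left(4 - 15^{2}\right) 178\right)} = -101 + \frac{1}{2 \left(67 + \left(4 - 225\right) + 95 \left(4 - 225\right) 178\right)} = -101 + \frac{1}{2 \left(67 - 221 + 95 \left(-221\right) 178\right)} = -101 + \frac{1}{2 \left(67 - 221 - 3737110\right)} = -101 + \frac{1}{2 \left(-3737264\right)} = -101 + \frac{1}{2} \left(- \frac{1}{3737264}\right) = -101 - \frac{1}{7474528} = - \frac{754927329}{7474528}$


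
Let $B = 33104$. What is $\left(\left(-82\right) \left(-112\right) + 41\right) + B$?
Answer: $42329$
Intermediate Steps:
$\left(\left(-82\right) \left(-112\right) + 41\right) + B = \left(\left(-82\right) \left(-112\right) + 41\right) + 33104 = \left(9184 + 41\right) + 33104 = 9225 + 33104 = 42329$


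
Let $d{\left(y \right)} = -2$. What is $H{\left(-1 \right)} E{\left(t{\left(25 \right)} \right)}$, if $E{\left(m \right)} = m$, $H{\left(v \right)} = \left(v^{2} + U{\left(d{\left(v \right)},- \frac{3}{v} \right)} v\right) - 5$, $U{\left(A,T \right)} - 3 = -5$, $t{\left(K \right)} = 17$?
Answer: $-34$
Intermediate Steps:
$U{\left(A,T \right)} = -2$ ($U{\left(A,T \right)} = 3 - 5 = -2$)
$H{\left(v \right)} = -5 + v^{2} - 2 v$ ($H{\left(v \right)} = \left(v^{2} - 2 v\right) - 5 = -5 + v^{2} - 2 v$)
$H{\left(-1 \right)} E{\left(t{\left(25 \right)} \right)} = \left(-5 + \left(-1\right)^{2} - -2\right) 17 = \left(-5 + 1 + 2\right) 17 = \left(-2\right) 17 = -34$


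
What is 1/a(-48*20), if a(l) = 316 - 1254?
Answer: -1/938 ≈ -0.0010661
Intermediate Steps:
a(l) = -938
1/a(-48*20) = 1/(-938) = -1/938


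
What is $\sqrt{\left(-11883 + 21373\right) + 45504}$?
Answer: $\sqrt{54994} \approx 234.51$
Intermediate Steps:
$\sqrt{\left(-11883 + 21373\right) + 45504} = \sqrt{9490 + 45504} = \sqrt{54994}$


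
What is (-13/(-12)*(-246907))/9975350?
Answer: -3209791/119704200 ≈ -0.026814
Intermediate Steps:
(-13/(-12)*(-246907))/9975350 = (-13*(-1/12)*(-246907))*(1/9975350) = ((13/12)*(-246907))*(1/9975350) = -3209791/12*1/9975350 = -3209791/119704200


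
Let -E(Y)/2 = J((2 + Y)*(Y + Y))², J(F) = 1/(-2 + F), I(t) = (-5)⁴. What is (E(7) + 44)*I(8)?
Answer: 211419375/7688 ≈ 27500.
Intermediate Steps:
I(t) = 625
E(Y) = -2/(-2 + 2*Y*(2 + Y))² (E(Y) = -2/(-2 + (2 + Y)*(Y + Y))² = -2/(-2 + (2 + Y)*(2*Y))² = -2/(-2 + 2*Y*(2 + Y))²)
(E(7) + 44)*I(8) = (-1/(2*(-1 + 7*(2 + 7))²) + 44)*625 = (-1/(2*(-1 + 7*9)²) + 44)*625 = (-1/(2*(-1 + 63)²) + 44)*625 = (-½/62² + 44)*625 = (-½*1/3844 + 44)*625 = (-1/7688 + 44)*625 = (338271/7688)*625 = 211419375/7688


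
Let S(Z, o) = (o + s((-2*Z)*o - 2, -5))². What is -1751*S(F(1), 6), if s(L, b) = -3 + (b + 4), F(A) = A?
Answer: -7004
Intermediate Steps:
s(L, b) = 1 + b (s(L, b) = -3 + (4 + b) = 1 + b)
S(Z, o) = (-4 + o)² (S(Z, o) = (o + (1 - 5))² = (o - 4)² = (-4 + o)²)
-1751*S(F(1), 6) = -1751*(-4 + 6)² = -1751*2² = -1751*4 = -7004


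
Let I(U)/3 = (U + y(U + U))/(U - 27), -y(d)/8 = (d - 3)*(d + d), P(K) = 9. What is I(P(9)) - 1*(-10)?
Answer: 1457/2 ≈ 728.50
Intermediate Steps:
y(d) = -16*d*(-3 + d) (y(d) = -8*(d - 3)*(d + d) = -8*(-3 + d)*2*d = -16*d*(-3 + d))
I(U) = 3*(U + 32*U*(3 - 2*U))/(-27 + U) (I(U) = 3*((U + 16*(U + U)*(3 - (U + U)))/(U - 27)) = 3*((U + 16*(2*U)*(3 - 2*U))/(-27 + U)) = 3*((U + 32*U*(3 - 2*U))/(-27 + U)) = 3*(U + 32*U*(3 - 2*U))/(-27 + U))
I(P(9)) - 1*(-10) = 3*9*(97 - 64*9)/(-27 + 9) - 1*(-10) = 3*9*(97 - 576)/(-18) + 10 = 3*9*(-1/18)*(-479) + 10 = 1437/2 + 10 = 1457/2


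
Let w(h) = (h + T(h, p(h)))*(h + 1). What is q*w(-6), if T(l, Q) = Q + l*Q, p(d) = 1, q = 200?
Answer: 11000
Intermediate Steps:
T(l, Q) = Q + Q*l
w(h) = (1 + h)*(1 + 2*h) (w(h) = (h + 1*(1 + h))*(h + 1) = (h + (1 + h))*(1 + h) = (1 + 2*h)*(1 + h) = (1 + h)*(1 + 2*h))
q*w(-6) = 200*(1 + 2*(-6)**2 + 3*(-6)) = 200*(1 + 2*36 - 18) = 200*(1 + 72 - 18) = 200*55 = 11000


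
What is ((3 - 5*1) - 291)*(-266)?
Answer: 77938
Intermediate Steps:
((3 - 5*1) - 291)*(-266) = ((3 - 5) - 291)*(-266) = (-2 - 291)*(-266) = -293*(-266) = 77938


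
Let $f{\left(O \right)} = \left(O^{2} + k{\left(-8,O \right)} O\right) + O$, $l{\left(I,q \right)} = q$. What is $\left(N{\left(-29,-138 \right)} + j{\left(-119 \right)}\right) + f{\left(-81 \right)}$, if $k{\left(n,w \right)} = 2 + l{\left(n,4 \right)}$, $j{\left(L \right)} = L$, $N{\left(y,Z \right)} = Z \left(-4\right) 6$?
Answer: $9187$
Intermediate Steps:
$N{\left(y,Z \right)} = - 24 Z$ ($N{\left(y,Z \right)} = - 4 Z 6 = - 24 Z$)
$k{\left(n,w \right)} = 6$ ($k{\left(n,w \right)} = 2 + 4 = 6$)
$f{\left(O \right)} = O^{2} + 7 O$ ($f{\left(O \right)} = \left(O^{2} + 6 O\right) + O = O^{2} + 7 O$)
$\left(N{\left(-29,-138 \right)} + j{\left(-119 \right)}\right) + f{\left(-81 \right)} = \left(\left(-24\right) \left(-138\right) - 119\right) - 81 \left(7 - 81\right) = \left(3312 - 119\right) - -5994 = 3193 + 5994 = 9187$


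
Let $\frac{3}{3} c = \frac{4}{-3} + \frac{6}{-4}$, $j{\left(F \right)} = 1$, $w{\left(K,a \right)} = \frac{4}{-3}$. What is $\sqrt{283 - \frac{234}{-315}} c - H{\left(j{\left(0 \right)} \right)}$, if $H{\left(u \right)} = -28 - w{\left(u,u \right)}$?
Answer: $\frac{80}{3} - \frac{17 \sqrt{347585}}{210} \approx -21.06$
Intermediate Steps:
$w{\left(K,a \right)} = - \frac{4}{3}$ ($w{\left(K,a \right)} = 4 \left(- \frac{1}{3}\right) = - \frac{4}{3}$)
$H{\left(u \right)} = - \frac{80}{3}$ ($H{\left(u \right)} = -28 - - \frac{4}{3} = -28 + \frac{4}{3} = - \frac{80}{3}$)
$c = - \frac{17}{6}$ ($c = \frac{4}{-3} + \frac{6}{-4} = 4 \left(- \frac{1}{3}\right) + 6 \left(- \frac{1}{4}\right) = - \frac{4}{3} - \frac{3}{2} = - \frac{17}{6} \approx -2.8333$)
$\sqrt{283 - \frac{234}{-315}} c - H{\left(j{\left(0 \right)} \right)} = \sqrt{283 - \frac{234}{-315}} \left(- \frac{17}{6}\right) - - \frac{80}{3} = \sqrt{283 - - \frac{26}{35}} \left(- \frac{17}{6}\right) + \frac{80}{3} = \sqrt{283 + \frac{26}{35}} \left(- \frac{17}{6}\right) + \frac{80}{3} = \sqrt{\frac{9931}{35}} \left(- \frac{17}{6}\right) + \frac{80}{3} = \frac{\sqrt{347585}}{35} \left(- \frac{17}{6}\right) + \frac{80}{3} = - \frac{17 \sqrt{347585}}{210} + \frac{80}{3} = \frac{80}{3} - \frac{17 \sqrt{347585}}{210}$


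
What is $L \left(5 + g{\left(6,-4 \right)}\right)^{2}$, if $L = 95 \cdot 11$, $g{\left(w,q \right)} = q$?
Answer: $1045$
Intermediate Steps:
$L = 1045$
$L \left(5 + g{\left(6,-4 \right)}\right)^{2} = 1045 \left(5 - 4\right)^{2} = 1045 \cdot 1^{2} = 1045 \cdot 1 = 1045$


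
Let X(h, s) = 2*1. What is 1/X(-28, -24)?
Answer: ½ ≈ 0.50000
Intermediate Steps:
X(h, s) = 2
1/X(-28, -24) = 1/2 = ½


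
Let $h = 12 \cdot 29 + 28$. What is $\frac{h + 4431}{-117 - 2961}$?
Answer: $- \frac{253}{162} \approx -1.5617$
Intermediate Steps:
$h = 376$ ($h = 348 + 28 = 376$)
$\frac{h + 4431}{-117 - 2961} = \frac{376 + 4431}{-117 - 2961} = \frac{4807}{-3078} = 4807 \left(- \frac{1}{3078}\right) = - \frac{253}{162}$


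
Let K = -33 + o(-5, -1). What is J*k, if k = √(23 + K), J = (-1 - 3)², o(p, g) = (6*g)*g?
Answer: 32*I ≈ 32.0*I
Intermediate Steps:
o(p, g) = 6*g²
J = 16 (J = (-4)² = 16)
K = -27 (K = -33 + 6*(-1)² = -33 + 6*1 = -33 + 6 = -27)
k = 2*I (k = √(23 - 27) = √(-4) = 2*I ≈ 2.0*I)
J*k = 16*(2*I) = 32*I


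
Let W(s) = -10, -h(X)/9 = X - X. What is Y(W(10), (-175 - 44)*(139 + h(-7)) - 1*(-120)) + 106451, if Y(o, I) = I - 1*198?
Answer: 75932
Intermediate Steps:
h(X) = 0 (h(X) = -9*(X - X) = -9*0 = 0)
Y(o, I) = -198 + I (Y(o, I) = I - 198 = -198 + I)
Y(W(10), (-175 - 44)*(139 + h(-7)) - 1*(-120)) + 106451 = (-198 + ((-175 - 44)*(139 + 0) - 1*(-120))) + 106451 = (-198 + (-219*139 + 120)) + 106451 = (-198 + (-30441 + 120)) + 106451 = (-198 - 30321) + 106451 = -30519 + 106451 = 75932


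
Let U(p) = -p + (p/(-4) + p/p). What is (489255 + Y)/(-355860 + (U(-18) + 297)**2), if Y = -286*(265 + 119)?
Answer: -1517724/1012559 ≈ -1.4989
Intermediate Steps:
U(p) = 1 - 5*p/4 (U(p) = -p + (p*(-1/4) + 1) = -p + (-p/4 + 1) = -p + (1 - p/4) = 1 - 5*p/4)
Y = -109824 (Y = -286*384 = -109824)
(489255 + Y)/(-355860 + (U(-18) + 297)**2) = (489255 - 109824)/(-355860 + ((1 - 5/4*(-18)) + 297)**2) = 379431/(-355860 + ((1 + 45/2) + 297)**2) = 379431/(-355860 + (47/2 + 297)**2) = 379431/(-355860 + (641/2)**2) = 379431/(-355860 + 410881/4) = 379431/(-1012559/4) = 379431*(-4/1012559) = -1517724/1012559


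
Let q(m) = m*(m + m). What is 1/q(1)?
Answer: 1/2 ≈ 0.50000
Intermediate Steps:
q(m) = 2*m**2 (q(m) = m*(2*m) = 2*m**2)
1/q(1) = 1/(2*1**2) = 1/(2*1) = 1/2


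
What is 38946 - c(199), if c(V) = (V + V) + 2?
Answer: 38546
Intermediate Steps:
c(V) = 2 + 2*V (c(V) = 2*V + 2 = 2 + 2*V)
38946 - c(199) = 38946 - (2 + 2*199) = 38946 - (2 + 398) = 38946 - 1*400 = 38946 - 400 = 38546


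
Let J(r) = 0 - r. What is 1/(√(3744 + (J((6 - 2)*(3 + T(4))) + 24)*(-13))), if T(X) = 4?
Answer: √949/1898 ≈ 0.016231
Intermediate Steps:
J(r) = -r
1/(√(3744 + (J((6 - 2)*(3 + T(4))) + 24)*(-13))) = 1/(√(3744 + (-(6 - 2)*(3 + 4) + 24)*(-13))) = 1/(√(3744 + (-4*7 + 24)*(-13))) = 1/(√(3744 + (-1*28 + 24)*(-13))) = 1/(√(3744 + (-28 + 24)*(-13))) = 1/(√(3744 - 4*(-13))) = 1/(√(3744 + 52)) = 1/(√3796) = 1/(2*√949) = √949/1898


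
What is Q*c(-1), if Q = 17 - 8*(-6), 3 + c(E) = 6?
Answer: 195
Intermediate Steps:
c(E) = 3 (c(E) = -3 + 6 = 3)
Q = 65 (Q = 17 + 48 = 65)
Q*c(-1) = 65*3 = 195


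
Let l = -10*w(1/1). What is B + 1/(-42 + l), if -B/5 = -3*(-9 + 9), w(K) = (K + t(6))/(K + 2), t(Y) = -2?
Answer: -3/116 ≈ -0.025862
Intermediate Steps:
w(K) = (-2 + K)/(2 + K) (w(K) = (K - 2)/(K + 2) = (-2 + K)/(2 + K))
B = 0 (B = -(-15)*(-9 + 9) = -(-15)*0 = -5*0 = 0)
l = 10/3 (l = -10*(-2 + 1/1)/(2 + 1/1) = -10*(-2 + 1)/(2 + 1) = -10*(-1)/3 = -10*(-⅓) = 10/3 ≈ 3.3333)
B + 1/(-42 + l) = 0 + 1/(-42 + 10/3) = 0 + 1/(-116/3) = 0 - 3/116 = -3/116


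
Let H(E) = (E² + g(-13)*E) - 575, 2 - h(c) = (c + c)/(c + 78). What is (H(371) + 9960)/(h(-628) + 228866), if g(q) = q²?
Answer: 57674375/62938072 ≈ 0.91637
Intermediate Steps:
h(c) = 2 - 2*c/(78 + c) (h(c) = 2 - (c + c)/(c + 78) = 2 - 2*c/(78 + c))
H(E) = -575 + E² + 169*E (H(E) = (E² + (-13)²*E) - 575 = (E² + 169*E) - 575 = -575 + E² + 169*E)
(H(371) + 9960)/(h(-628) + 228866) = ((-575 + 371² + 169*371) + 9960)/(156/(78 - 628) + 228866) = ((-575 + 137641 + 62699) + 9960)/(156/(-550) + 228866) = (199765 + 9960)/(156*(-1/550) + 228866) = 209725/(-78/275 + 228866) = 209725/(62938072/275) = 209725*(275/62938072) = 57674375/62938072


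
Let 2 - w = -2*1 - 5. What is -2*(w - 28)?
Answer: 38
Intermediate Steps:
w = 9 (w = 2 - (-2*1 - 5) = 2 - (-2 - 5) = 2 - 1*(-7) = 2 + 7 = 9)
-2*(w - 28) = -2*(9 - 28) = -2*(-19) = 38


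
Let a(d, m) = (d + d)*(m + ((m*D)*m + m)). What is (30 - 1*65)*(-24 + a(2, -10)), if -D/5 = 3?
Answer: 213640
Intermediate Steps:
D = -15 (D = -5*3 = -15)
a(d, m) = 2*d*(-15*m**2 + 2*m) (a(d, m) = (d + d)*(m + ((m*(-15))*m + m)) = (2*d)*(m + ((-15*m)*m + m)) = (2*d)*(m + (-15*m**2 + m)) = (2*d)*(m + (m - 15*m**2)) = (2*d)*(-15*m**2 + 2*m) = 2*d*(-15*m**2 + 2*m))
(30 - 1*65)*(-24 + a(2, -10)) = (30 - 1*65)*(-24 + 2*2*(-10)*(2 - 15*(-10))) = (30 - 65)*(-24 + 2*2*(-10)*(2 + 150)) = -35*(-24 + 2*2*(-10)*152) = -35*(-24 - 6080) = -35*(-6104) = 213640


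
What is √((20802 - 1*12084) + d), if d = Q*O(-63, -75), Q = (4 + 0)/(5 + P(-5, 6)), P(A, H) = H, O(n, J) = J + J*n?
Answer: 3*√139942/11 ≈ 102.02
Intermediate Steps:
Q = 4/11 (Q = (4 + 0)/(5 + 6) = 4/11 ≈ 0.36364)
d = 18600/11 (d = 4*(-75*(1 - 63))/11 = 4*(-75*(-62))/11 = (4/11)*4650 = 18600/11 ≈ 1690.9)
√((20802 - 1*12084) + d) = √((20802 - 1*12084) + 18600/11) = √((20802 - 12084) + 18600/11) = √(8718 + 18600/11) = √(114498/11) = 3*√139942/11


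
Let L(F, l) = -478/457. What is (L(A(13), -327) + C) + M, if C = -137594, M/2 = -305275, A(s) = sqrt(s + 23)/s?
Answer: -341902286/457 ≈ -7.4815e+5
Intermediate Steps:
A(s) = sqrt(23 + s)/s
L(F, l) = -478/457 (L(F, l) = -478*1/457 = -478/457)
M = -610550 (M = 2*(-305275) = -610550)
(L(A(13), -327) + C) + M = (-478/457 - 137594) - 610550 = -62880936/457 - 610550 = -341902286/457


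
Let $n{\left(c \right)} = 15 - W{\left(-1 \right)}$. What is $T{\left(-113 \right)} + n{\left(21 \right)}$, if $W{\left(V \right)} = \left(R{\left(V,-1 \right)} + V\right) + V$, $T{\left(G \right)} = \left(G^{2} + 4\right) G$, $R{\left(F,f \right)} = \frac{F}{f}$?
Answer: $-1443333$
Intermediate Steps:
$T{\left(G \right)} = G \left(4 + G^{2}\right)$ ($T{\left(G \right)} = \left(4 + G^{2}\right) G = G \left(4 + G^{2}\right)$)
$W{\left(V \right)} = V$ ($W{\left(V \right)} = \left(\frac{V}{-1} + V\right) + V = \left(V \left(-1\right) + V\right) + V = \left(- V + V\right) + V = 0 + V = V$)
$n{\left(c \right)} = 16$ ($n{\left(c \right)} = 15 - -1 = 15 + 1 = 16$)
$T{\left(-113 \right)} + n{\left(21 \right)} = - 113 \left(4 + \left(-113\right)^{2}\right) + 16 = - 113 \left(4 + 12769\right) + 16 = \left(-113\right) 12773 + 16 = -1443349 + 16 = -1443333$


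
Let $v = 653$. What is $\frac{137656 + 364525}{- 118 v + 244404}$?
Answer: $\frac{502181}{167350} \approx 3.0008$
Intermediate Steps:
$\frac{137656 + 364525}{- 118 v + 244404} = \frac{137656 + 364525}{\left(-118\right) 653 + 244404} = \frac{502181}{-77054 + 244404} = \frac{502181}{167350}$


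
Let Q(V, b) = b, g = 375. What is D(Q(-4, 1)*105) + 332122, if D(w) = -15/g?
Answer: 8303049/25 ≈ 3.3212e+5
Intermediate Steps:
D(w) = -1/25 (D(w) = -15/375 = -15*1/375 = -1/25)
D(Q(-4, 1)*105) + 332122 = -1/25 + 332122 = 8303049/25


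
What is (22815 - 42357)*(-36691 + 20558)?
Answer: 315271086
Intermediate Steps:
(22815 - 42357)*(-36691 + 20558) = -19542*(-16133) = 315271086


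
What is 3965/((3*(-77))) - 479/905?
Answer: -3698974/209055 ≈ -17.694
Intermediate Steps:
3965/((3*(-77))) - 479/905 = 3965/(-231) - 479*1/905 = 3965*(-1/231) - 479/905 = -3965/231 - 479/905 = -3698974/209055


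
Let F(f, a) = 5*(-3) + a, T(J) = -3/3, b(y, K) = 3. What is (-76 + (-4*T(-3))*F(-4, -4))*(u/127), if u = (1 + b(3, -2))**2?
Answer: -2432/127 ≈ -19.150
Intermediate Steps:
T(J) = -1 (T(J) = -3*1/3 = -1)
F(f, a) = -15 + a
u = 16 (u = (1 + 3)**2 = 4**2 = 16)
(-76 + (-4*T(-3))*F(-4, -4))*(u/127) = (-76 + (-4*(-1))*(-15 - 4))*(16/127) = (-76 + 4*(-19))*(16*(1/127)) = (-76 - 76)*(16/127) = -152*16/127 = -2432/127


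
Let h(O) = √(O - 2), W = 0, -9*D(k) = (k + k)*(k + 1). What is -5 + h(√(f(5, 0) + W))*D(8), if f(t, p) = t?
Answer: -5 - 16*√(-2 + √5) ≈ -12.774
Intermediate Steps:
D(k) = -2*k*(1 + k)/9 (D(k) = -(k + k)*(k + 1)/9 = -2*k*(1 + k)/9)
h(O) = √(-2 + O)
-5 + h(√(f(5, 0) + W))*D(8) = -5 + √(-2 + √(5 + 0))*(-2/9*8*(1 + 8)) = -5 + √(-2 + √5)*(-2/9*8*9) = -5 + √(-2 + √5)*(-16) = -5 - 16*√(-2 + √5)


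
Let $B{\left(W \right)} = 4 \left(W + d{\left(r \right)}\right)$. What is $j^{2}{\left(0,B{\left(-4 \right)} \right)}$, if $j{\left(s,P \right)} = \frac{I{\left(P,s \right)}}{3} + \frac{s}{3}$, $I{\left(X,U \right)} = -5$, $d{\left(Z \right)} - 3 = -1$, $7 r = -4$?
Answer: $\frac{25}{9} \approx 2.7778$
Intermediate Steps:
$r = - \frac{4}{7}$ ($r = \frac{1}{7} \left(-4\right) = - \frac{4}{7} \approx -0.57143$)
$d{\left(Z \right)} = 2$ ($d{\left(Z \right)} = 3 - 1 = 2$)
$B{\left(W \right)} = 8 + 4 W$ ($B{\left(W \right)} = 4 \left(W + 2\right) = 4 \left(2 + W\right) = 8 + 4 W$)
$j{\left(s,P \right)} = - \frac{5}{3} + \frac{s}{3}$
$j^{2}{\left(0,B{\left(-4 \right)} \right)} = \left(- \frac{5}{3} + \frac{1}{3} \cdot 0\right)^{2} = \left(- \frac{5}{3} + 0\right)^{2} = \left(- \frac{5}{3}\right)^{2} = \frac{25}{9}$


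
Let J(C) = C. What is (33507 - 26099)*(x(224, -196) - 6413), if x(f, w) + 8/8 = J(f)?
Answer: -45855520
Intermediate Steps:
x(f, w) = -1 + f
(33507 - 26099)*(x(224, -196) - 6413) = (33507 - 26099)*((-1 + 224) - 6413) = 7408*(223 - 6413) = 7408*(-6190) = -45855520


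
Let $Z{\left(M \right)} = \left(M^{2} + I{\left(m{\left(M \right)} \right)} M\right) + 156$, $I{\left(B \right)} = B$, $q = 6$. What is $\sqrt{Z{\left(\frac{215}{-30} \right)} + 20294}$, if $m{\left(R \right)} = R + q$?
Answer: $\frac{5 \sqrt{29534}}{6} \approx 143.21$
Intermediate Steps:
$m{\left(R \right)} = 6 + R$ ($m{\left(R \right)} = R + 6 = 6 + R$)
$Z{\left(M \right)} = 156 + M^{2} + M \left(6 + M\right)$ ($Z{\left(M \right)} = \left(M^{2} + \left(6 + M\right) M\right) + 156 = \left(M^{2} + M \left(6 + M\right)\right) + 156 = 156 + M^{2} + M \left(6 + M\right)$)
$\sqrt{Z{\left(\frac{215}{-30} \right)} + 20294} = \sqrt{\left(156 + \left(\frac{215}{-30}\right)^{2} + \frac{215}{-30} \left(6 + \frac{215}{-30}\right)\right) + 20294} = \sqrt{\left(156 + \left(215 \left(- \frac{1}{30}\right)\right)^{2} + 215 \left(- \frac{1}{30}\right) \left(6 + 215 \left(- \frac{1}{30}\right)\right)\right) + 20294} = \sqrt{\left(156 + \left(- \frac{43}{6}\right)^{2} - \frac{43 \left(6 - \frac{43}{6}\right)}{6}\right) + 20294} = \sqrt{\left(156 + \frac{1849}{36} - - \frac{301}{36}\right) + 20294} = \sqrt{\left(156 + \frac{1849}{36} + \frac{301}{36}\right) + 20294} = \sqrt{\frac{3883}{18} + 20294} = \sqrt{\frac{369175}{18}} = \frac{5 \sqrt{29534}}{6}$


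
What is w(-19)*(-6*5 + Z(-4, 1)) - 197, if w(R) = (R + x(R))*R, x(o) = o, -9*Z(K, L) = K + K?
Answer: -190937/9 ≈ -21215.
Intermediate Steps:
Z(K, L) = -2*K/9 (Z(K, L) = -(K + K)/9 = -2*K/9)
w(R) = 2*R² (w(R) = (R + R)*R = (2*R)*R = 2*R²)
w(-19)*(-6*5 + Z(-4, 1)) - 197 = (2*(-19)²)*(-6*5 - 2/9*(-4)) - 197 = (2*361)*(-30 + 8/9) - 197 = 722*(-262/9) - 197 = -189164/9 - 197 = -190937/9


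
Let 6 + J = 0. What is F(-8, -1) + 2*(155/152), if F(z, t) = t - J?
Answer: 535/76 ≈ 7.0395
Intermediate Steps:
J = -6 (J = -6 + 0 = -6)
F(z, t) = 6 + t (F(z, t) = t - 1*(-6) = t + 6 = 6 + t)
F(-8, -1) + 2*(155/152) = (6 - 1) + 2*(155/152) = 5 + 2*(155*(1/152)) = 5 + 2*(155/152) = 5 + 155/76 = 535/76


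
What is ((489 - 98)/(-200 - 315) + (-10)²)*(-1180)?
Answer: -12061724/103 ≈ -1.1710e+5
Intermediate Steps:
((489 - 98)/(-200 - 315) + (-10)²)*(-1180) = (391/(-515) + 100)*(-1180) = (391*(-1/515) + 100)*(-1180) = (-391/515 + 100)*(-1180) = (51109/515)*(-1180) = -12061724/103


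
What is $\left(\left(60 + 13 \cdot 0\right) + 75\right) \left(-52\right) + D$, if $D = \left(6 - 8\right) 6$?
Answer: $-7032$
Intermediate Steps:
$D = -12$ ($D = \left(-2\right) 6 = -12$)
$\left(\left(60 + 13 \cdot 0\right) + 75\right) \left(-52\right) + D = \left(\left(60 + 13 \cdot 0\right) + 75\right) \left(-52\right) - 12 = \left(\left(60 + 0\right) + 75\right) \left(-52\right) - 12 = \left(60 + 75\right) \left(-52\right) - 12 = 135 \left(-52\right) - 12 = -7020 - 12 = -7032$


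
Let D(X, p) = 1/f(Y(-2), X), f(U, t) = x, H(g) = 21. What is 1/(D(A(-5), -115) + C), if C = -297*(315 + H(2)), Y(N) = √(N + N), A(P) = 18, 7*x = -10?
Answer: -10/997927 ≈ -1.0021e-5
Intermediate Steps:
x = -10/7 (x = (⅐)*(-10) = -10/7 ≈ -1.4286)
Y(N) = √2*√N (Y(N) = √(2*N) = √2*√N)
f(U, t) = -10/7
C = -99792 (C = -297*(315 + 21) = -297*336 = -99792)
D(X, p) = -7/10 (D(X, p) = 1/(-10/7) = -7/10)
1/(D(A(-5), -115) + C) = 1/(-7/10 - 99792) = 1/(-997927/10) = -10/997927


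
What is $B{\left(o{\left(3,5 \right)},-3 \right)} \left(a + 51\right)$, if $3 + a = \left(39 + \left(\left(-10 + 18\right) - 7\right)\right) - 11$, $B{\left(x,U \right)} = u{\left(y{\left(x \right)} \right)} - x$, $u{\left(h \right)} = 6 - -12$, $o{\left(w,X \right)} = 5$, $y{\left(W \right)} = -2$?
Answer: $1001$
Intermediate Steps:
$u{\left(h \right)} = 18$ ($u{\left(h \right)} = 6 + 12 = 18$)
$B{\left(x,U \right)} = 18 - x$
$a = 26$ ($a = -3 + \left(\left(39 + \left(\left(-10 + 18\right) - 7\right)\right) - 11\right) = -3 + \left(\left(39 + \left(8 - 7\right)\right) - 11\right) = -3 + \left(\left(39 + 1\right) - 11\right) = -3 + \left(40 - 11\right) = -3 + 29 = 26$)
$B{\left(o{\left(3,5 \right)},-3 \right)} \left(a + 51\right) = \left(18 - 5\right) \left(26 + 51\right) = \left(18 - 5\right) 77 = 13 \cdot 77 = 1001$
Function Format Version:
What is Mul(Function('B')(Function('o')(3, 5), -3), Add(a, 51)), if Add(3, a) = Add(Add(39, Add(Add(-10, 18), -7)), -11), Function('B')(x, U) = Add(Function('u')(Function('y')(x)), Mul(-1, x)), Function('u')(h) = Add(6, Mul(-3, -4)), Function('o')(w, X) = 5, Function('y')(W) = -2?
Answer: 1001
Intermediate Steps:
Function('u')(h) = 18 (Function('u')(h) = Add(6, 12) = 18)
Function('B')(x, U) = Add(18, Mul(-1, x))
a = 26 (a = Add(-3, Add(Add(39, Add(Add(-10, 18), -7)), -11)) = Add(-3, Add(Add(39, Add(8, -7)), -11)) = Add(-3, Add(Add(39, 1), -11)) = Add(-3, Add(40, -11)) = Add(-3, 29) = 26)
Mul(Function('B')(Function('o')(3, 5), -3), Add(a, 51)) = Mul(Add(18, Mul(-1, 5)), Add(26, 51)) = Mul(Add(18, -5), 77) = Mul(13, 77) = 1001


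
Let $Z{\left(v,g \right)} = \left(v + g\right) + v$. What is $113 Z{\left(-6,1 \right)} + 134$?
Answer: $-1109$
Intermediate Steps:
$Z{\left(v,g \right)} = g + 2 v$ ($Z{\left(v,g \right)} = \left(g + v\right) + v = g + 2 v$)
$113 Z{\left(-6,1 \right)} + 134 = 113 \left(1 + 2 \left(-6\right)\right) + 134 = 113 \left(1 - 12\right) + 134 = 113 \left(-11\right) + 134 = -1243 + 134 = -1109$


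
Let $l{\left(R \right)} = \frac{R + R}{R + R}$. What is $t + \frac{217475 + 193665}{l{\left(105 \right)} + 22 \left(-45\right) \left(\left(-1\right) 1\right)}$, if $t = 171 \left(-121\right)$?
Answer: $- \frac{20093641}{991} \approx -20276.0$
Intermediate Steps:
$t = -20691$
$l{\left(R \right)} = 1$ ($l{\left(R \right)} = \frac{2 R}{2 R} = 2 R \frac{1}{2 R} = 1$)
$t + \frac{217475 + 193665}{l{\left(105 \right)} + 22 \left(-45\right) \left(\left(-1\right) 1\right)} = -20691 + \frac{217475 + 193665}{1 + 22 \left(-45\right) \left(\left(-1\right) 1\right)} = -20691 + \frac{411140}{1 - -990} = -20691 + \frac{411140}{1 + 990} = -20691 + \frac{411140}{991} = - \frac{20093641}{991}$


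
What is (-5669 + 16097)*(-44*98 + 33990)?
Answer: 309482184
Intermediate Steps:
(-5669 + 16097)*(-44*98 + 33990) = 10428*(-4312 + 33990) = 10428*29678 = 309482184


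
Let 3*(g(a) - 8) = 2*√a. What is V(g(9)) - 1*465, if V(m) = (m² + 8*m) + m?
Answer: -275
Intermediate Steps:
g(a) = 8 + 2*√a/3 (g(a) = 8 + (2*√a)/3 = 8 + 2*√a/3)
V(m) = m² + 9*m
V(g(9)) - 1*465 = (8 + 2*√9/3)*(9 + (8 + 2*√9/3)) - 1*465 = (8 + (⅔)*3)*(9 + (8 + (⅔)*3)) - 465 = (8 + 2)*(9 + (8 + 2)) - 465 = 10*(9 + 10) - 465 = 10*19 - 465 = 190 - 465 = -275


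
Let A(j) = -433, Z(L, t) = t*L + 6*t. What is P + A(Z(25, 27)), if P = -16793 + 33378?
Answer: 16152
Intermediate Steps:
Z(L, t) = 6*t + L*t (Z(L, t) = L*t + 6*t = 6*t + L*t)
P = 16585
P + A(Z(25, 27)) = 16585 - 433 = 16152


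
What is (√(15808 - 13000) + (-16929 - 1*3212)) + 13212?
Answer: -6929 + 6*√78 ≈ -6876.0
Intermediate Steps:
(√(15808 - 13000) + (-16929 - 1*3212)) + 13212 = (√2808 + (-16929 - 3212)) + 13212 = (6*√78 - 20141) + 13212 = (-20141 + 6*√78) + 13212 = -6929 + 6*√78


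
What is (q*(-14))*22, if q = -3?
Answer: 924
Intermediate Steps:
(q*(-14))*22 = -3*(-14)*22 = 42*22 = 924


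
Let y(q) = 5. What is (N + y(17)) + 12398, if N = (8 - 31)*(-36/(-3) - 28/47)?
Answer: 570613/47 ≈ 12141.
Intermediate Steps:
N = -12328/47 (N = -23*(-36*(-⅓) - 28*1/47) = -23*(12 - 28/47) = -23*536/47 = -12328/47 ≈ -262.30)
(N + y(17)) + 12398 = (-12328/47 + 5) + 12398 = -12093/47 + 12398 = 570613/47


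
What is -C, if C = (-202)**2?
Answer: -40804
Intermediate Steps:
C = 40804
-C = -1*40804 = -40804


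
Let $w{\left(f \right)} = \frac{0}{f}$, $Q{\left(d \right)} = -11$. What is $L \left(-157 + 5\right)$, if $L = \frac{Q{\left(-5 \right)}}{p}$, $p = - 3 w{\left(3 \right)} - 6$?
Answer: $- \frac{836}{3} \approx -278.67$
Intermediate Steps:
$w{\left(f \right)} = 0$
$p = -6$ ($p = \left(-3\right) 0 - 6 = 0 - 6 = -6$)
$L = \frac{11}{6}$ ($L = - \frac{11}{-6} = \left(-11\right) \left(- \frac{1}{6}\right) = \frac{11}{6} \approx 1.8333$)
$L \left(-157 + 5\right) = \frac{11 \left(-157 + 5\right)}{6} = \frac{11}{6} \left(-152\right) = - \frac{836}{3}$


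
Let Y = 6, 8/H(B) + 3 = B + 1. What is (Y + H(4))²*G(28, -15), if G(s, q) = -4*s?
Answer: -11200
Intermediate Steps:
H(B) = 8/(-2 + B) (H(B) = 8/(-3 + (B + 1)) = 8/(-3 + (1 + B)) = 8/(-2 + B))
(Y + H(4))²*G(28, -15) = (6 + 8/(-2 + 4))²*(-4*28) = (6 + 8/2)²*(-112) = (6 + 8*(½))²*(-112) = (6 + 4)²*(-112) = 10²*(-112) = 100*(-112) = -11200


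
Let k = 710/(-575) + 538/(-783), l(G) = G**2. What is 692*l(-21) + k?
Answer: 27479039684/90045 ≈ 3.0517e+5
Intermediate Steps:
k = -173056/90045 (k = 710*(-1/575) + 538*(-1/783) = -142/115 - 538/783 = -173056/90045 ≈ -1.9219)
692*l(-21) + k = 692*(-21)**2 - 173056/90045 = 692*441 - 173056/90045 = 305172 - 173056/90045 = 27479039684/90045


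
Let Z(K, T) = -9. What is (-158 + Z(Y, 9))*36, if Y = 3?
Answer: -6012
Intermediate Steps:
(-158 + Z(Y, 9))*36 = (-158 - 9)*36 = -167*36 = -6012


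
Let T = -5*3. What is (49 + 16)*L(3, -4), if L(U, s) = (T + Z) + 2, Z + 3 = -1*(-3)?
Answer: -845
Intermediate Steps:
T = -15
Z = 0 (Z = -3 - 1*(-3) = -3 + 3 = 0)
L(U, s) = -13 (L(U, s) = (-15 + 0) + 2 = -15 + 2 = -13)
(49 + 16)*L(3, -4) = (49 + 16)*(-13) = 65*(-13) = -845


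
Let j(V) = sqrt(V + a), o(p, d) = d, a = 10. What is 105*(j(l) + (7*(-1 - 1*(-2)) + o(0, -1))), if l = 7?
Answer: 630 + 105*sqrt(17) ≈ 1062.9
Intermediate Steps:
j(V) = sqrt(10 + V) (j(V) = sqrt(V + 10) = sqrt(10 + V))
105*(j(l) + (7*(-1 - 1*(-2)) + o(0, -1))) = 105*(sqrt(10 + 7) + (7*(-1 - 1*(-2)) - 1)) = 105*(sqrt(17) + (7*(-1 + 2) - 1)) = 105*(sqrt(17) + (7*1 - 1)) = 105*(sqrt(17) + (7 - 1)) = 105*(sqrt(17) + 6) = 105*(6 + sqrt(17)) = 630 + 105*sqrt(17)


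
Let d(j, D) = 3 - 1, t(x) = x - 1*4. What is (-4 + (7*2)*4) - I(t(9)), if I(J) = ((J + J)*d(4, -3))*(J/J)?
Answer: 32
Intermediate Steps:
t(x) = -4 + x (t(x) = x - 4 = -4 + x)
d(j, D) = 2
I(J) = 4*J (I(J) = ((J + J)*2)*(J/J) = ((2*J)*2)*1 = (4*J)*1 = 4*J)
(-4 + (7*2)*4) - I(t(9)) = (-4 + (7*2)*4) - 4*(-4 + 9) = (-4 + 14*4) - 4*5 = (-4 + 56) - 1*20 = 52 - 20 = 32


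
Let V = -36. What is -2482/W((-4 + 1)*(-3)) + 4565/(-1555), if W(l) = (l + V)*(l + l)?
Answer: 164092/75573 ≈ 2.1713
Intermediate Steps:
W(l) = 2*l*(-36 + l) (W(l) = (l - 36)*(l + l) = (-36 + l)*(2*l) = 2*l*(-36 + l))
-2482/W((-4 + 1)*(-3)) + 4565/(-1555) = -2482*(-1/(6*(-36 + (-4 + 1)*(-3))*(-4 + 1))) + 4565/(-1555) = -2482*1/(18*(-36 - 3*(-3))) + 4565*(-1/1555) = -2482*1/(18*(-36 + 9)) - 913/311 = -2482/(2*9*(-27)) - 913/311 = -2482/(-486) - 913/311 = -2482*(-1/486) - 913/311 = 1241/243 - 913/311 = 164092/75573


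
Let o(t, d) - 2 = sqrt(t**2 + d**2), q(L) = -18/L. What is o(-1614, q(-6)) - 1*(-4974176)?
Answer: 4974178 + 3*sqrt(289445) ≈ 4.9758e+6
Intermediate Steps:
o(t, d) = 2 + sqrt(d**2 + t**2) (o(t, d) = 2 + sqrt(t**2 + d**2) = 2 + sqrt(d**2 + t**2))
o(-1614, q(-6)) - 1*(-4974176) = (2 + sqrt((-18/(-6))**2 + (-1614)**2)) - 1*(-4974176) = (2 + sqrt((-18*(-1/6))**2 + 2604996)) + 4974176 = (2 + sqrt(3**2 + 2604996)) + 4974176 = (2 + sqrt(9 + 2604996)) + 4974176 = (2 + sqrt(2605005)) + 4974176 = (2 + 3*sqrt(289445)) + 4974176 = 4974178 + 3*sqrt(289445)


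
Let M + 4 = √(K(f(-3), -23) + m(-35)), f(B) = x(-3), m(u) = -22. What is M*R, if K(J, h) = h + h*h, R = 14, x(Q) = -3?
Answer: 252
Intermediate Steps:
f(B) = -3
K(J, h) = h + h²
M = 18 (M = -4 + √(-23*(1 - 23) - 22) = -4 + √(-23*(-22) - 22) = -4 + √(506 - 22) = -4 + √484 = -4 + 22 = 18)
M*R = 18*14 = 252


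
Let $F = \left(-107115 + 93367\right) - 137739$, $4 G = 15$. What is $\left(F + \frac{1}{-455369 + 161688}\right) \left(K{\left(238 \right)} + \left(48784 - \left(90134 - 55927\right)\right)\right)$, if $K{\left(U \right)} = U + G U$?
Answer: $- \frac{698808668675960}{293681} \approx -2.3795 \cdot 10^{9}$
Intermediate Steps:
$G = \frac{15}{4}$ ($G = \frac{1}{4} \cdot 15 = \frac{15}{4} \approx 3.75$)
$K{\left(U \right)} = \frac{19 U}{4}$ ($K{\left(U \right)} = U + \frac{15 U}{4} = \frac{19 U}{4}$)
$F = -151487$ ($F = -13748 - 137739 = -151487$)
$\left(F + \frac{1}{-455369 + 161688}\right) \left(K{\left(238 \right)} + \left(48784 - \left(90134 - 55927\right)\right)\right) = \left(-151487 + \frac{1}{-455369 + 161688}\right) \left(\frac{19}{4} \cdot 238 + \left(48784 - \left(90134 - 55927\right)\right)\right) = \left(-151487 + \frac{1}{-293681}\right) \left(\frac{2261}{2} + \left(48784 - \left(90134 - 55927\right)\right)\right) = \left(-151487 - \frac{1}{293681}\right) \left(\frac{2261}{2} + \left(48784 - 34207\right)\right) = - \frac{44488853648 \left(\frac{2261}{2} + \left(48784 - 34207\right)\right)}{293681} = - \frac{44488853648 \left(\frac{2261}{2} + 14577\right)}{293681} = \left(- \frac{44488853648}{293681}\right) \frac{31415}{2} = - \frac{698808668675960}{293681}$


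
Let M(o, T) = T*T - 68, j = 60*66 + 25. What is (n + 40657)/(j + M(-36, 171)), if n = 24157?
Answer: 32407/16579 ≈ 1.9547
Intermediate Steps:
j = 3985 (j = 3960 + 25 = 3985)
M(o, T) = -68 + T² (M(o, T) = T² - 68 = -68 + T²)
(n + 40657)/(j + M(-36, 171)) = (24157 + 40657)/(3985 + (-68 + 171²)) = 64814/(3985 + (-68 + 29241)) = 64814/(3985 + 29173) = 64814/33158 = 64814*(1/33158) = 32407/16579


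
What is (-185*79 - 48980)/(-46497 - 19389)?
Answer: 805/834 ≈ 0.96523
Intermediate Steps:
(-185*79 - 48980)/(-46497 - 19389) = (-14615 - 48980)/(-65886) = -63595*(-1/65886) = 805/834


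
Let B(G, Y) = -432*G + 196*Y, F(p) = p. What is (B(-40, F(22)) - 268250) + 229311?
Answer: -17347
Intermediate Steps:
(B(-40, F(22)) - 268250) + 229311 = ((-432*(-40) + 196*22) - 268250) + 229311 = ((17280 + 4312) - 268250) + 229311 = (21592 - 268250) + 229311 = -246658 + 229311 = -17347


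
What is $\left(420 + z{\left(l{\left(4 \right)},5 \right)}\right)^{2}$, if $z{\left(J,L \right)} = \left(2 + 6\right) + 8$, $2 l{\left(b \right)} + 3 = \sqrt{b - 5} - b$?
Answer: $190096$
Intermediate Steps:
$l{\left(b \right)} = - \frac{3}{2} + \frac{\sqrt{-5 + b}}{2} - \frac{b}{2}$ ($l{\left(b \right)} = - \frac{3}{2} + \frac{\sqrt{b - 5} - b}{2} = - \frac{3}{2} + \frac{\sqrt{-5 + b} - b}{2} = - \frac{3}{2} - \left(\frac{b}{2} - \frac{\sqrt{-5 + b}}{2}\right) = - \frac{3}{2} + \frac{\sqrt{-5 + b}}{2} - \frac{b}{2}$)
$z{\left(J,L \right)} = 16$ ($z{\left(J,L \right)} = 8 + 8 = 16$)
$\left(420 + z{\left(l{\left(4 \right)},5 \right)}\right)^{2} = \left(420 + 16\right)^{2} = 436^{2} = 190096$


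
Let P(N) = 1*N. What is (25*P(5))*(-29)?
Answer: -3625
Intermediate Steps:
P(N) = N
(25*P(5))*(-29) = (25*5)*(-29) = 125*(-29) = -3625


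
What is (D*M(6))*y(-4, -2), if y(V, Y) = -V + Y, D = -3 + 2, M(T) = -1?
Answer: 2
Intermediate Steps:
D = -1
y(V, Y) = Y - V
(D*M(6))*y(-4, -2) = (-1*(-1))*(-2 - 1*(-4)) = 1*(-2 + 4) = 1*2 = 2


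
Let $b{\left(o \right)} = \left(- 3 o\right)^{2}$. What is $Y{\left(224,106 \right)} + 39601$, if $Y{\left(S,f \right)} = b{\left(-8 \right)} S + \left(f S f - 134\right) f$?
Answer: $266942005$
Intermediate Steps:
$b{\left(o \right)} = 9 o^{2}$
$Y{\left(S,f \right)} = 576 S + f \left(-134 + S f^{2}\right)$ ($Y{\left(S,f \right)} = 9 \left(-8\right)^{2} S + \left(f S f - 134\right) f = 9 \cdot 64 S + \left(S f f - 134\right) f = 576 S + \left(S f^{2} - 134\right) f = 576 S + \left(-134 + S f^{2}\right) f = 576 S + f \left(-134 + S f^{2}\right)$)
$Y{\left(224,106 \right)} + 39601 = \left(\left(-134\right) 106 + 576 \cdot 224 + 224 \cdot 106^{3}\right) + 39601 = \left(-14204 + 129024 + 224 \cdot 1191016\right) + 39601 = \left(-14204 + 129024 + 266787584\right) + 39601 = 266902404 + 39601 = 266942005$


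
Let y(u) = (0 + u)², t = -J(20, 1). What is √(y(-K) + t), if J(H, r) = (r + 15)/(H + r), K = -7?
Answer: √21273/21 ≈ 6.9454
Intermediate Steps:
J(H, r) = (15 + r)/(H + r)
t = -16/21 (t = -(15 + 1)/(20 + 1) = -16/21 ≈ -0.76190)
y(u) = u²
√(y(-K) + t) = √((-1*(-7))² - 16/21) = √(7² - 16/21) = √(49 - 16/21) = √(1013/21) = √21273/21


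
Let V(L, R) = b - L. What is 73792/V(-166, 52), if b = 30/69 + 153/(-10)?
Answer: 16972160/34761 ≈ 488.25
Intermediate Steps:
b = -3419/230 (b = 30*(1/69) + 153*(-1/10) = 10/23 - 153/10 = -3419/230 ≈ -14.865)
V(L, R) = -3419/230 - L
73792/V(-166, 52) = 73792/(-3419/230 - 1*(-166)) = 73792/(-3419/230 + 166) = 73792/(34761/230) = 73792*(230/34761) = 16972160/34761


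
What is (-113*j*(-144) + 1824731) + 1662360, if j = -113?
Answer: 1648355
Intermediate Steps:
(-113*j*(-144) + 1824731) + 1662360 = (-113*(-113)*(-144) + 1824731) + 1662360 = (12769*(-144) + 1824731) + 1662360 = (-1838736 + 1824731) + 1662360 = -14005 + 1662360 = 1648355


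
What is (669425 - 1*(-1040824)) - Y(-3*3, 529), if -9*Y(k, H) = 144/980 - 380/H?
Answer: 1994911320749/1166445 ≈ 1.7102e+6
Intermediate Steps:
Y(k, H) = -4/245 + 380/(9*H) (Y(k, H) = -(144/980 - 380/H)/9 = -(144*(1/980) - 380/H)/9 = -(36/245 - 380/H)/9 = -4/245 + 380/(9*H))
(669425 - 1*(-1040824)) - Y(-3*3, 529) = (669425 - 1*(-1040824)) - 4*(23275 - 9*529)/(2205*529) = (669425 + 1040824) - 4*(23275 - 4761)/(2205*529) = 1710249 - 4*18514/(2205*529) = 1710249 - 1*74056/1166445 = 1710249 - 74056/1166445 = 1994911320749/1166445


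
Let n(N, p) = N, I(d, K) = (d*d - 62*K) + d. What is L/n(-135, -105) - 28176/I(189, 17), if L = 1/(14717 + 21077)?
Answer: -17018977537/21053851830 ≈ -0.80835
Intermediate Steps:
I(d, K) = d + d² - 62*K (I(d, K) = (d² - 62*K) + d = d + d² - 62*K)
L = 1/35794 ≈ 2.7938e-5
L/n(-135, -105) - 28176/I(189, 17) = (1/35794)/(-135) - 28176/(189 + 189² - 62*17) = (1/35794)*(-1/135) - 28176/(189 + 35721 - 1054) = -1/4832190 - 28176/34856 = -1/4832190 - 28176*1/34856 = -1/4832190 - 3522/4357 = -17018977537/21053851830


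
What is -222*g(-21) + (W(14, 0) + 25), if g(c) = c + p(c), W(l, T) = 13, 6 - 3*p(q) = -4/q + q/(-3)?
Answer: 100550/21 ≈ 4788.1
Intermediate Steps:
p(q) = 2 + q/9 + 4/(3*q) (p(q) = 2 - (-4/q + q/(-3))/3 = 2 - (-4/q + q*(-1/3))/3 = 2 - (-4/q - q/3)/3 = 2 + (q/9 + 4/(3*q)) = 2 + q/9 + 4/(3*q))
g(c) = c + (12 + c*(18 + c))/(9*c)
-222*g(-21) + (W(14, 0) + 25) = -222*(2 + (4/3)/(-21) + (10/9)*(-21)) + (13 + 25) = -222*(2 + (4/3)*(-1/21) - 70/3) + 38 = -222*(2 - 4/63 - 70/3) + 38 = -222*(-1348/63) + 38 = 99752/21 + 38 = 100550/21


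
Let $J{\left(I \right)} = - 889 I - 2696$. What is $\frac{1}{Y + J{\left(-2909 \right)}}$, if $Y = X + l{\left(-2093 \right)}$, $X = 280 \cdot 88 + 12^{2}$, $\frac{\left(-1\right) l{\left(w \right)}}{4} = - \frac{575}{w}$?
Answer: $\frac{91}{237345099} \approx 3.8341 \cdot 10^{-7}$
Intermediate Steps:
$J{\left(I \right)} = -2696 - 889 I$
$l{\left(w \right)} = \frac{2300}{w}$ ($l{\left(w \right)} = - 4 \left(- \frac{575}{w}\right) = \frac{2300}{w}$)
$X = 24784$ ($X = 24640 + 144 = 24784$)
$Y = \frac{2255244}{91}$ ($Y = 24784 + \frac{2300}{-2093} = 24784 + 2300 \left(- \frac{1}{2093}\right) = 24784 - \frac{100}{91} = \frac{2255244}{91} \approx 24783.0$)
$\frac{1}{Y + J{\left(-2909 \right)}} = \frac{1}{\frac{2255244}{91} - -2583405} = \frac{1}{\frac{2255244}{91} + \left(-2696 + 2586101\right)} = \frac{1}{\frac{2255244}{91} + 2583405} = \frac{1}{\frac{237345099}{91}} = \frac{91}{237345099}$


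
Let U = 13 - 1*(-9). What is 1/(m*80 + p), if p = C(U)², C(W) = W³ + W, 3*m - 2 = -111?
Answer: 3/341537980 ≈ 8.7838e-9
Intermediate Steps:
U = 22 (U = 13 + 9 = 22)
m = -109/3 (m = ⅔ + (⅓)*(-111) = ⅔ - 37 = -109/3 ≈ -36.333)
C(W) = W + W³
p = 113848900 (p = (22 + 22³)² = (22 + 10648)² = 10670² = 113848900)
1/(m*80 + p) = 1/(-109/3*80 + 113848900) = 1/(-8720/3 + 113848900) = 1/(341537980/3) = 3/341537980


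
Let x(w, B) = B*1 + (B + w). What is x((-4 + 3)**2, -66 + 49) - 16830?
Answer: -16863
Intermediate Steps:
x(w, B) = w + 2*B (x(w, B) = B + (B + w) = w + 2*B)
x((-4 + 3)**2, -66 + 49) - 16830 = ((-4 + 3)**2 + 2*(-66 + 49)) - 16830 = ((-1)**2 + 2*(-17)) - 16830 = (1 - 34) - 16830 = -33 - 16830 = -16863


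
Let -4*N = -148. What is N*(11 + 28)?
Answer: 1443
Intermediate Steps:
N = 37 (N = -¼*(-148) = 37)
N*(11 + 28) = 37*(11 + 28) = 37*39 = 1443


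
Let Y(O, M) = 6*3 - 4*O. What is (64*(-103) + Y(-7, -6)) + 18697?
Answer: 12151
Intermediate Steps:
Y(O, M) = 18 - 4*O
(64*(-103) + Y(-7, -6)) + 18697 = (64*(-103) + (18 - 4*(-7))) + 18697 = (-6592 + (18 + 28)) + 18697 = (-6592 + 46) + 18697 = -6546 + 18697 = 12151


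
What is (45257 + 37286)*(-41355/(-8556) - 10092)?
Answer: -2374646467257/2852 ≈ -8.3262e+8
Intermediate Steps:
(45257 + 37286)*(-41355/(-8556) - 10092) = 82543*(-41355*(-1/8556) - 10092) = 82543*(13785/2852 - 10092) = 82543*(-28768599/2852) = -2374646467257/2852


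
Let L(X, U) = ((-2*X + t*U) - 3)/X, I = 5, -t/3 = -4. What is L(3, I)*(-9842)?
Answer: -167314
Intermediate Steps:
t = 12 (t = -3*(-4) = 12)
L(X, U) = (-3 - 2*X + 12*U)/X (L(X, U) = ((-2*X + 12*U) - 3)/X = (-3 - 2*X + 12*U)/X)
L(3, I)*(-9842) = ((-3 - 2*3 + 12*5)/3)*(-9842) = ((-3 - 6 + 60)/3)*(-9842) = ((1/3)*51)*(-9842) = 17*(-9842) = -167314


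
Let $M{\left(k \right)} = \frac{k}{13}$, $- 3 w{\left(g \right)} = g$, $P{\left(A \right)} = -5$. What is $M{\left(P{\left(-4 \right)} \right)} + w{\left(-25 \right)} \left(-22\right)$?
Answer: $- \frac{7165}{39} \approx -183.72$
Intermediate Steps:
$w{\left(g \right)} = - \frac{g}{3}$
$M{\left(k \right)} = \frac{k}{13}$ ($M{\left(k \right)} = k \frac{1}{13} = \frac{k}{13}$)
$M{\left(P{\left(-4 \right)} \right)} + w{\left(-25 \right)} \left(-22\right) = \frac{1}{13} \left(-5\right) + \left(- \frac{1}{3}\right) \left(-25\right) \left(-22\right) = - \frac{5}{13} + \frac{25}{3} \left(-22\right) = - \frac{5}{13} - \frac{550}{3} = - \frac{7165}{39}$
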